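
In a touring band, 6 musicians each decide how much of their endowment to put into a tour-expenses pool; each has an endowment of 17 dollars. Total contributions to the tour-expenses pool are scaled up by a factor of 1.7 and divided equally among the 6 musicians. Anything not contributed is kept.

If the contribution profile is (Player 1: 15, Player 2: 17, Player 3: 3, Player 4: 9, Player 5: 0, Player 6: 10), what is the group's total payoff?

Total contributed: 15 + 17 + 3 + 9 + 0 + 10 = 54; total kept: 6 × 17 − 54 = 48.
The tour-expenses pool pays out 1.7 × 54 = 91.80 in aggregate.
Group total = 48 + 91.80 = 139.80.

139.80 dollars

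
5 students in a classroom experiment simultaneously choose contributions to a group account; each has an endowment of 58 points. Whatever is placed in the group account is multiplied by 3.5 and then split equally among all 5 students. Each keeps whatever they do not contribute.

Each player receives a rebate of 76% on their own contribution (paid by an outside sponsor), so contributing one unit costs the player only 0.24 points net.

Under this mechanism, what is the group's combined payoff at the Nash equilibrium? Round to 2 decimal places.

Under the mechanism each unit contributed yields (3.5/5) / 0.24 = 2.9167 back to its contributor per unit of net cost, which exceeds 1, making full contribution the dominant choice for everyone.
At the Nash equilibrium everyone contributes 58. Group total payoff = 5 × (58 × 0.76 + 3.5 × 58) = 1235.40.

1235.40 points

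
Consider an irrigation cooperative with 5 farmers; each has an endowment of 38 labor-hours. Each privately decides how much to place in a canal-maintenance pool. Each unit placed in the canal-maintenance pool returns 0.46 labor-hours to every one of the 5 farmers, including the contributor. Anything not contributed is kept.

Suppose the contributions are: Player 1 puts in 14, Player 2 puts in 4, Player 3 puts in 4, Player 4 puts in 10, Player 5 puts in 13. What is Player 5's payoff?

45.70 labor-hours

Total contributed: 14 + 4 + 4 + 10 + 13 = 45.
Each receives 0.46 × 45 = 20.70 from the canal-maintenance pool.
Player 5 keeps 38 − 13 = 25, so Player 5's payoff is 25 + 20.70 = 45.70.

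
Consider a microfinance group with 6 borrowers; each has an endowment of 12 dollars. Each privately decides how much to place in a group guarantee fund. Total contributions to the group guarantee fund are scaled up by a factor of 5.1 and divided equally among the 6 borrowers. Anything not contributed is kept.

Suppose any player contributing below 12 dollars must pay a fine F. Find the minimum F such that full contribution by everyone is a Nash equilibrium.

Given the others contribute fully, the best deviation is to contribute 0 (any partial contribution still incurs the fine and gives up units whose private return 0.8500 is below 1).
Deviating from 12 to 0 saves 12 dollars but forfeits the deviator's share of the drop in the group guarantee fund: 5.1/6 × 12 = 10.20.
So the deviation gain is 12 − 10.20 = 1.80, and the fine must be at least 1.80 dollars to wipe it out.

1.80 dollars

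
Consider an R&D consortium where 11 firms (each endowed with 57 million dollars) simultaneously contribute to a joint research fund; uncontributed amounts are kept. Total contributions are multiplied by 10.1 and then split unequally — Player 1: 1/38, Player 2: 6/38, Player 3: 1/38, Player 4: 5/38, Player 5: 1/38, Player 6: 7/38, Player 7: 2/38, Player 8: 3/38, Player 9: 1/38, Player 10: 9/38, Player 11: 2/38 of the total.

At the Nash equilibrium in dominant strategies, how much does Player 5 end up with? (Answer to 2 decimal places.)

A player with share s gets back 10.1·s per unit contributed, so full contribution is dominant for anyone with s > 1/10.1 = 0.0990 and zero contribution is dominant for anyone below.
Player 2, Player 4, Player 6 and Player 10 clear that bar, contributing 57 each; the remaining 7 contribute 0. Total contributed: 228.
Player 5 keeps 57 and receives 10.1 × 228 × 1/38 = 60.60 from the joint research fund, for a payoff of 117.60.

117.60 million dollars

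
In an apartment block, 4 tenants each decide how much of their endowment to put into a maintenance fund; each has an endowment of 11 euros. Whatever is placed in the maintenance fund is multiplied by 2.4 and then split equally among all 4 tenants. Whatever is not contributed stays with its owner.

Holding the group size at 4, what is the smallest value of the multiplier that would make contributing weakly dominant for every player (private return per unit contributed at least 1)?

A contributed unit returns (multiplier)/4 to its contributor.
This reaches 1 exactly when the multiplier is 4.

4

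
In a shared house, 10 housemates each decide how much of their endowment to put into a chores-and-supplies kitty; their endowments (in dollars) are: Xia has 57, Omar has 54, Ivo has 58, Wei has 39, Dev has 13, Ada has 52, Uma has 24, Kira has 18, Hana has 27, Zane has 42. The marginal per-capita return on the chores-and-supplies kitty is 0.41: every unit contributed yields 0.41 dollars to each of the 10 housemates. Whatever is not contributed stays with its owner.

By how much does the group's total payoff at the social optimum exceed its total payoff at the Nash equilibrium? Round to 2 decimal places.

1190.40 dollars

The private return per contributed unit is 0.41 < 1 for everyone, so the Nash equilibrium is zero contribution and the group total is Σ E_j = 57 + 54 + 58 + 39 + 13 + 52 + 24 + 18 + 27 + 42 = 384.
Each contributed unit returns 4.100 to the group, so the social optimum is full contribution by everyone: group total = 4.100 × 384 = 1574.40.
Efficiency loss = (4.100 − 1) × 384 = 1190.40.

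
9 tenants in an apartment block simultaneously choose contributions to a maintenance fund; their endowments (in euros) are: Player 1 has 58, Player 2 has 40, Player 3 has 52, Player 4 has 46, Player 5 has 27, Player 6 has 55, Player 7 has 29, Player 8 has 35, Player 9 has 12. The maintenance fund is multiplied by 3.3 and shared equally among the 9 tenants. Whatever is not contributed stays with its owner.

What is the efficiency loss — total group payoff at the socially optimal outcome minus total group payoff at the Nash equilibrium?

The private return per contributed unit is 3.3/9 = 0.3667 < 1 for every player regardless of endowment, so the Nash equilibrium is zero contribution and the group total is Σ E_j = 58 + 40 + 52 + 46 + 27 + 55 + 29 + 35 + 12 = 354.
Each contributed unit returns 3.300 to the group, so the social optimum is full contribution by everyone: group total = 3.300 × 354 = 1168.20.
Efficiency loss = (3.300 − 1) × 354 = 814.20.

814.20 euros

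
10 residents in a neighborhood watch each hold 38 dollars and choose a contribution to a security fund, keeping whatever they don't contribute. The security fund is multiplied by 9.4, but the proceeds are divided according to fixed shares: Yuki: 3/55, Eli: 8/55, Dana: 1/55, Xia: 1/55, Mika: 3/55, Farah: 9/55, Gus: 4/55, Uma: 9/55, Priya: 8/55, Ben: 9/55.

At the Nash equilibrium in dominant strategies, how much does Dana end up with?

For player j, contributing a unit is worthwhile iff 9.4 × (j's share) ≥ 1, i.e. iff j's share is at least 0.1064.
Eli, Farah, Uma, Priya and Ben are above the threshold, contributing 38 each; the remaining 5 contribute 0. Total contributed: 190.
Dana keeps 38 and receives 9.4 × 190 × 1/55 = 32.47 from the security fund, for a payoff of 70.47.

70.47 dollars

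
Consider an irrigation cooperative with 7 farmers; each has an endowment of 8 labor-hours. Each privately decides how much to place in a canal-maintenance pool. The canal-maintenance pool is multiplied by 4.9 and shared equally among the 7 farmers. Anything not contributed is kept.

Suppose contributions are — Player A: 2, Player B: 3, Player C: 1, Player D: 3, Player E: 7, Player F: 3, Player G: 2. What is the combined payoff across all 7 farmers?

137.90 labor-hours

Total contributed: 2 + 3 + 1 + 3 + 7 + 3 + 2 = 21; total kept: 7 × 8 − 21 = 35.
The canal-maintenance pool pays out 4.9 × 21 = 102.90 in aggregate.
Group total = 35 + 102.90 = 137.90.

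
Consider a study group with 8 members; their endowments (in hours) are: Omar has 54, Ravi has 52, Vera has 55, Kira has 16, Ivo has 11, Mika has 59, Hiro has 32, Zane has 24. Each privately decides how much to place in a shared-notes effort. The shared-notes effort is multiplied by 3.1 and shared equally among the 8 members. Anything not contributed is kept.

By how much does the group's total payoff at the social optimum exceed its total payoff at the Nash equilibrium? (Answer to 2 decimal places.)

The private return per contributed unit is 3.1/8 = 0.3875 < 1 for every player regardless of endowment, so the Nash equilibrium is zero contribution and the group total is Σ E_j = 54 + 52 + 55 + 16 + 11 + 59 + 32 + 24 = 303.
Each contributed unit returns 3.100 to the group, so the social optimum is full contribution by everyone: group total = 3.100 × 303 = 939.30.
Efficiency loss = (3.100 − 1) × 303 = 636.30.

636.30 hours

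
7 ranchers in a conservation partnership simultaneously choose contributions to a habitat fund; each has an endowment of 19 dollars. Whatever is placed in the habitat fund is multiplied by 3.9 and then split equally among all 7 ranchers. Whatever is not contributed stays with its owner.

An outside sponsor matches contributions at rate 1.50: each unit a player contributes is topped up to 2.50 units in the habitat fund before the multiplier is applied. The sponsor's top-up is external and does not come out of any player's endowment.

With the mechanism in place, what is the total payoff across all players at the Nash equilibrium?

1296.75 dollars

The effective private return per unit is now 3.9 × 2.50 / 7 = 1.3929 > 1, so every player's dominant strategy flips to full contribution.
At the Nash equilibrium everyone contributes 19. Group total payoff = 3.9 × 2.50 × 133 = 1296.75.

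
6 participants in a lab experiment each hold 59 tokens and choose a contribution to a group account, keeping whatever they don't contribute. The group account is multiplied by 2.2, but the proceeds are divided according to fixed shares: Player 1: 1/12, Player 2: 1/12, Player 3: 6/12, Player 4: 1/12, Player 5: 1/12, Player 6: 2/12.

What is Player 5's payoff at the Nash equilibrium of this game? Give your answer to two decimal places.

For player j, contributing a unit is worthwhile iff 2.2 × (j's share) ≥ 1, i.e. iff j's share is at least 0.4545.
The only share above 0.4545 is Player 3's 6/12, contributing 59; the remaining 5 contribute 0. Total contributed: 59.
Player 5 keeps 59 and receives 2.2 × 59 × 1/12 = 10.82 from the group account, for a payoff of 69.82.

69.82 tokens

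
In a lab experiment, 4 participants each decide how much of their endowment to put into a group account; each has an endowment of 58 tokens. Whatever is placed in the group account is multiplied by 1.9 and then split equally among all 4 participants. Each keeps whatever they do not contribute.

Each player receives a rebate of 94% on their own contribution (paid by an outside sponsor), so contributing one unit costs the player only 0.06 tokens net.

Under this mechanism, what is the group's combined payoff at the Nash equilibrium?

The effective private return per unit is now (1.9/4) / 0.06 = 7.9167 > 1, so every player's dominant strategy flips to full contribution.
So the Nash equilibrium is full contribution by all 4; the group earns 4 × (58 × 0.94 + 1.9 × 58) = 658.88.

658.88 tokens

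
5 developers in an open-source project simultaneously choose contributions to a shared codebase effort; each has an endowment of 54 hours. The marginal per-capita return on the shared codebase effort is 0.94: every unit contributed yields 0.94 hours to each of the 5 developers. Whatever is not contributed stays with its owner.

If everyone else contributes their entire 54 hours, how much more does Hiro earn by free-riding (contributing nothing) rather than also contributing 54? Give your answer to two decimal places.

3.24 hours

Switching from a contribution of 54 to 0 lets Hiro keep an extra 54 hours, but lowers the shared codebase effort by 54, which costs Hiro their own share of that drop: 0.94 × 54 = 50.76.
Net gain = 54 − 50.76 = 3.24. The private return per contributed unit (0.94) is below 1, so free-riding is indeed the best response regardless of what the others do.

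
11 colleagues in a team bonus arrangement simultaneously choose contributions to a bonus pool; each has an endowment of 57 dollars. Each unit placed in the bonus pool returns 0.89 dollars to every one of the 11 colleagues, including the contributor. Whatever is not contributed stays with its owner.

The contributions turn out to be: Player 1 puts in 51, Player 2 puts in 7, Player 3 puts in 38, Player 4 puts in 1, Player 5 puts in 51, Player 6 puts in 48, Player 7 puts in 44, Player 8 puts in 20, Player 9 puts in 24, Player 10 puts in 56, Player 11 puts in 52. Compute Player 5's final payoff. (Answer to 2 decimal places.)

354.88 dollars

Total contributed: 51 + 7 + 38 + 1 + 51 + 48 + 44 + 20 + 24 + 56 + 52 = 392.
Each receives 0.89 × 392 = 348.88 from the bonus pool.
Player 5 keeps 57 − 51 = 6, so Player 5's payoff is 6 + 348.88 = 354.88.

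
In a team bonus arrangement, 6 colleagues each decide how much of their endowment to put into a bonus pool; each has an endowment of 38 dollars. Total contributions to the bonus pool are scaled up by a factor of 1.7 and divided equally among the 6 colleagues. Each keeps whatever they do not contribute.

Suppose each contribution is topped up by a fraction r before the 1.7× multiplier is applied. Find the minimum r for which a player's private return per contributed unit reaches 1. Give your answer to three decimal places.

With matching at rate r, one contributed unit becomes (1 + r) in the bonus pool and returns 1.7 × (1 + r) / 6 to the contributor.
Setting this equal to 1: 1 + r = 6/1.7 = 3.5294.
So the minimum matching rate is r = 3.5294 − 1 = 2.529.

2.529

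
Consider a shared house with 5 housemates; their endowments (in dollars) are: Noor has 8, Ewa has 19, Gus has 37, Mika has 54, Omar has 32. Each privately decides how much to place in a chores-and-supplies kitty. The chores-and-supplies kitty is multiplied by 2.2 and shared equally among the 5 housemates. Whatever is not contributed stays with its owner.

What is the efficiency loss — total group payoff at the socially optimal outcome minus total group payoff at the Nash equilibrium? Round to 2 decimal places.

180.00 dollars

The private return per contributed unit is 2.2/5 = 0.4400 < 1 for every player regardless of endowment, so the Nash equilibrium is zero contribution and the group total is Σ E_j = 8 + 19 + 37 + 54 + 32 = 150.
Each contributed unit returns 2.200 to the group, so the social optimum is full contribution by everyone: group total = 2.200 × 150 = 330.00.
Efficiency loss = (2.200 − 1) × 150 = 180.00.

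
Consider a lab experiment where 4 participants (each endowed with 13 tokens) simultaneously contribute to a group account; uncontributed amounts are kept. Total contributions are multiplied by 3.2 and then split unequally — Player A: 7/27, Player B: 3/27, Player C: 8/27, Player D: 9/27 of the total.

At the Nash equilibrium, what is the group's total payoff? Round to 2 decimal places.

A player with share s gets back 3.2·s per unit contributed, so full contribution is dominant for anyone with s > 1/3.2 = 0.3125 and zero contribution is dominant for anyone below.
The only share above 0.3125 is Player D's 9/27, contributing 13; the remaining 3 contribute 0. Total contributed: 13.
The group account pays out 3.2 × 13 = 41.60 in total (split across the unequal shares, but the aggregate is all that matters for the group sum).
The 3 free-riders keep 13 each, adding 39. Group total = 39 + 41.60 = 80.60.

80.60 tokens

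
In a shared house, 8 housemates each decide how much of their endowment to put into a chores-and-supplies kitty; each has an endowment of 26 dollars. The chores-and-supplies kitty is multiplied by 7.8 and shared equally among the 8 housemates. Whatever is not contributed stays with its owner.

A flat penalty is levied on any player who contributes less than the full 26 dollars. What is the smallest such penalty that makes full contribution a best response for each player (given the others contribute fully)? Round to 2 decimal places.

Given the others contribute fully, the best deviation is to contribute 0 (any partial contribution still incurs the fine and gives up units whose private return 0.9750 is below 1).
Deviating from 26 to 0 saves 26 dollars but forfeits the deviator's share of the drop in the chores-and-supplies kitty: 7.8/8 × 26 = 25.35.
So the deviation gain is 26 − 25.35 = 0.65, and the fine must be at least 0.65 dollars to wipe it out.

0.65 dollars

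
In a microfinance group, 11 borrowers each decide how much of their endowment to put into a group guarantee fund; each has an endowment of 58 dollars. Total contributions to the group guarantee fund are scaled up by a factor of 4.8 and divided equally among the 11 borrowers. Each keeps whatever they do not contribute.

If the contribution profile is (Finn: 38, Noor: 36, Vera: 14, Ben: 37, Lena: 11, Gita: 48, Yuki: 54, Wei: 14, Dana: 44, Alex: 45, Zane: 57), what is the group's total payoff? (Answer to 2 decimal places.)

2150.40 dollars

Total contributed: 38 + 36 + 14 + 37 + 11 + 48 + 54 + 14 + 44 + 45 + 57 = 398; total kept: 11 × 58 − 398 = 240.
The group guarantee fund pays out 4.8 × 398 = 1910.40 in aggregate.
Group total = 240 + 1910.40 = 2150.40.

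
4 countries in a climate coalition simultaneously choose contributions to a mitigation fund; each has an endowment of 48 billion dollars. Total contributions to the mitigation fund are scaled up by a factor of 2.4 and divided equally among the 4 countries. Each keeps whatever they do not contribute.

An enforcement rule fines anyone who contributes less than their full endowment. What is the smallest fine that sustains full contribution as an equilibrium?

19.20 billion dollars

Given the others contribute fully, the best deviation is to contribute 0 (any partial contribution still incurs the fine and gives up units whose private return 0.6000 is below 1).
Deviating from 48 to 0 saves 48 billion dollars but forfeits the deviator's share of the drop in the mitigation fund: 2.4/4 × 48 = 28.80.
So the deviation gain is 48 − 28.80 = 19.20, and the fine must be at least 19.20 billion dollars to wipe it out.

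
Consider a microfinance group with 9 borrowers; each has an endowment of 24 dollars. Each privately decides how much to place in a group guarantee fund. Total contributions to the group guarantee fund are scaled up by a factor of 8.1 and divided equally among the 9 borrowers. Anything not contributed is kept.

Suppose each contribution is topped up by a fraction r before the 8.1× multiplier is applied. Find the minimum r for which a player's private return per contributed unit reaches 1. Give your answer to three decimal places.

With matching at rate r, one contributed unit becomes (1 + r) in the group guarantee fund and returns 8.1 × (1 + r) / 9 to the contributor.
Setting this equal to 1: 1 + r = 9/8.1 = 1.1111.
So the minimum matching rate is r = 1.1111 − 1 = 0.111.

0.111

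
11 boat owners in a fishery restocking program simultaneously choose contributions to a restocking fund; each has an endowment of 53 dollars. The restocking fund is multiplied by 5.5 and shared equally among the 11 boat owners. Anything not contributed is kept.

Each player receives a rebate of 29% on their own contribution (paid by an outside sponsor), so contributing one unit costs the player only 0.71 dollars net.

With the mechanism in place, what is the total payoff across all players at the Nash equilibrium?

With the mechanism, a contributed unit returns (5.5/11) / 0.71 = 0.7042 per unit of net cost — still below 1 — so contributing 0 remains dominant for every player.
Everyone keeps their endowment and the group total is 11 × 53 = 583.

583.00 dollars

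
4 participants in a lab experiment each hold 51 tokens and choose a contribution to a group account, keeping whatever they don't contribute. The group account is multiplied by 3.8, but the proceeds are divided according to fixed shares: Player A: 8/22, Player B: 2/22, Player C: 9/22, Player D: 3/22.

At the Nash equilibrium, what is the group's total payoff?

489.60 tokens

For player j, contributing a unit is worthwhile iff 3.8 × (j's share) ≥ 1, i.e. iff j's share is at least 0.2632.
Player A and Player C clear that bar, contributing 51 each; the remaining 2 contribute 0. Total contributed: 102.
The group account pays out 3.8 × 102 = 387.60 in total (split across the unequal shares, but the aggregate is all that matters for the group sum).
The 2 free-riders keep 51 each, adding 102. Group total = 102 + 387.60 = 489.60.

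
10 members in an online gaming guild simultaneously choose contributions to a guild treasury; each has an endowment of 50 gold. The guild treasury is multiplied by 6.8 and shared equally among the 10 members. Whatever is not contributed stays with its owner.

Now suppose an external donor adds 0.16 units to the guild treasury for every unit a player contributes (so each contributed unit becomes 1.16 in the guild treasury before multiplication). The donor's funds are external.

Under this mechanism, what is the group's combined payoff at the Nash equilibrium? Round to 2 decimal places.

Even with the mechanism, each unit contributed returns only 6.8 × 1.16 / 10 = 0.7888 per unit of net cost, so contributing nothing is still dominant.
At the Nash equilibrium no one contributes; group total payoff = 10 × 50 = 500.

500.00 gold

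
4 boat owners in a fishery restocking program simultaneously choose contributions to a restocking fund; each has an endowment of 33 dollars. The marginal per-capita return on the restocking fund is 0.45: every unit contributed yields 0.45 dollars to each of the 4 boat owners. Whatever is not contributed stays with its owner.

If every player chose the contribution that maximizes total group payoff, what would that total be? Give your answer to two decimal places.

Each contributed unit returns 1.800 to the group as a whole (0.45 to each of 4 players), which exceeds 1, so the social optimum is full contribution: group total = 1.800 × 132 = 237.60.

237.60 dollars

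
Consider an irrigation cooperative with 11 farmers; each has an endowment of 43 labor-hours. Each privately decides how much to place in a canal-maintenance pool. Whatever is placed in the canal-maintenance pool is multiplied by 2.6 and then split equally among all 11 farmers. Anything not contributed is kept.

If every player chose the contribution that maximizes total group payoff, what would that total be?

Each contributed unit returns 2.600 to the group as a whole (0.2364 to each of 11 players), which exceeds 1, so the social optimum is full contribution: group total = 2.600 × 473 = 1229.80.

1229.80 labor-hours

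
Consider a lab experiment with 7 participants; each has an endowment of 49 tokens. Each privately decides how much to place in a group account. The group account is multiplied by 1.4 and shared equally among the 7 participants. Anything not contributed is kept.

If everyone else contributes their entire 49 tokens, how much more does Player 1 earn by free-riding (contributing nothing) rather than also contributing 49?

Switching from a contribution of 49 to 0 lets Player 1 keep an extra 49 tokens, but lowers the group account by 49, which costs Player 1 their own share of that drop: 1.4/7 × 49 = 9.80.
Net gain = 49 − 9.80 = 39.20. The private return per contributed unit (0.2000) is below 1, so free-riding is indeed the best response regardless of what the others do.

39.20 tokens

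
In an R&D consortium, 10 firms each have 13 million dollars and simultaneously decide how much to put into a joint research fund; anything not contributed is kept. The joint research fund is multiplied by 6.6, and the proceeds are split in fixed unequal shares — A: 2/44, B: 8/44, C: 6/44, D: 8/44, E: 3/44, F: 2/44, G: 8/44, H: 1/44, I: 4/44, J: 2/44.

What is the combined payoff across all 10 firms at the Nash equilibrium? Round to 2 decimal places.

A player with share s gets back 6.6·s per unit contributed, so full contribution is dominant for anyone with s > 1/6.6 = 0.1515 and zero contribution is dominant for anyone below.
B, D and G are above the threshold, contributing 13 each; the remaining 7 contribute 0. Total contributed: 39.
The joint research fund pays out 6.6 × 39 = 257.40 in total (split across the unequal shares, but the aggregate is all that matters for the group sum).
The 7 free-riders keep 13 each, adding 91. Group total = 91 + 257.40 = 348.40.

348.40 million dollars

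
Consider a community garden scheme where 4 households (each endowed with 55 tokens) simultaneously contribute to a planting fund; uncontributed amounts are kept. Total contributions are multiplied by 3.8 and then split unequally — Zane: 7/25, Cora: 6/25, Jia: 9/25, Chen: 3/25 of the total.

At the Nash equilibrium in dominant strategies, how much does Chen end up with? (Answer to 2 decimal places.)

105.16 tokens

Each unit j contributes comes back to j as 3.8 × (j's share), so j prefers to contribute only if that share exceeds 1/3.8 = 0.2632; otherwise keeping the unit dominates.
Zane and Jia are above the threshold, contributing 55 each; the remaining 2 contribute 0. Total contributed: 110.
Chen keeps 55 and receives 3.8 × 110 × 3/25 = 50.16 from the planting fund, for a payoff of 105.16.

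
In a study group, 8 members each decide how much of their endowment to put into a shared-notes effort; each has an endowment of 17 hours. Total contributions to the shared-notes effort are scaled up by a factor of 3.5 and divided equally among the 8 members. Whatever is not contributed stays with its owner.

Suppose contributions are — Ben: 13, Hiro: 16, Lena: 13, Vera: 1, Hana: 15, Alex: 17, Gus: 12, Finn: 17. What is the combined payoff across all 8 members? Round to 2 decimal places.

Total contributed: 13 + 16 + 13 + 1 + 15 + 17 + 12 + 17 = 104; total kept: 8 × 17 − 104 = 32.
The shared-notes effort pays out 3.5 × 104 = 364.00 in aggregate.
Group total = 32 + 364.00 = 396.00.

396.00 hours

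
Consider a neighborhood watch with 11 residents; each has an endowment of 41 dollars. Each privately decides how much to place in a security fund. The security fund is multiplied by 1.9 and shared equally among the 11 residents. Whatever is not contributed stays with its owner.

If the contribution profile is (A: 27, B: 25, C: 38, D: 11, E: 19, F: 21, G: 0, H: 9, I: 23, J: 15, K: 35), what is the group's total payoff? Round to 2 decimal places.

Total contributed: 27 + 25 + 38 + 11 + 19 + 21 + 0 + 9 + 23 + 15 + 35 = 223; total kept: 11 × 41 − 223 = 228.
The security fund pays out 1.9 × 223 = 423.70 in aggregate.
Group total = 228 + 423.70 = 651.70.

651.70 dollars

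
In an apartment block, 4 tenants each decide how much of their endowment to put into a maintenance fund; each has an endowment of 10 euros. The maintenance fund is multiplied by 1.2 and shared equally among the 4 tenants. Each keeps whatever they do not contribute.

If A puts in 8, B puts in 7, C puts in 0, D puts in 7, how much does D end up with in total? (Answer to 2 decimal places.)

Total contributed: 8 + 7 + 0 + 7 = 22.
Each receives 1.2 × 22 / 4 = 6.60 from the maintenance fund.
D keeps 10 − 7 = 3, so D's payoff is 3 + 6.60 = 9.60.

9.60 euros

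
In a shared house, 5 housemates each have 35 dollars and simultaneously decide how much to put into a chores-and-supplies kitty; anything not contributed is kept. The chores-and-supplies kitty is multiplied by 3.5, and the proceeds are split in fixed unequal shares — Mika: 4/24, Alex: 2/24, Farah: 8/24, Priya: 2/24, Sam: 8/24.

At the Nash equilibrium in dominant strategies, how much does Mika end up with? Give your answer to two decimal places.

Each unit j contributes comes back to j as 3.5 × (j's share), so j prefers to contribute only if that share exceeds 1/3.5 = 0.2857; otherwise keeping the unit dominates.
The shares above 0.2857 belong to Farah and Sam, contributing 35 each; the remaining 3 contribute 0. Total contributed: 70.
Mika keeps 35 and receives 3.5 × 70 × 4/24 = 40.83 from the chores-and-supplies kitty, for a payoff of 75.83.

75.83 dollars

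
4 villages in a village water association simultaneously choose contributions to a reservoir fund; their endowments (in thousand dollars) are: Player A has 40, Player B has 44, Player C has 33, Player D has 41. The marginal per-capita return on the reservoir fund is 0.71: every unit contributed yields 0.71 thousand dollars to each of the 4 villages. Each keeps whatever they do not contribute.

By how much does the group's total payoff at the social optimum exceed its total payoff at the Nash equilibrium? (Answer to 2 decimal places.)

The private return per contributed unit is 0.71 < 1 for everyone, so the Nash equilibrium is zero contribution and the group total is Σ E_j = 40 + 44 + 33 + 41 = 158.
Each contributed unit returns 2.840 to the group, so the social optimum is full contribution by everyone: group total = 2.840 × 158 = 448.72.
Efficiency loss = (2.840 − 1) × 158 = 290.72.

290.72 thousand dollars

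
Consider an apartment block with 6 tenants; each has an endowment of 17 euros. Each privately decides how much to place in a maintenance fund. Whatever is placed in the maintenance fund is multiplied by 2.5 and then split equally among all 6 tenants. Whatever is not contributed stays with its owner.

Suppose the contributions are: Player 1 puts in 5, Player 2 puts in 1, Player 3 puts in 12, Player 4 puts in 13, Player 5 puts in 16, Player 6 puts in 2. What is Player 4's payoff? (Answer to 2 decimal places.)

24.42 euros

Total contributed: 5 + 1 + 12 + 13 + 16 + 2 = 49.
Each receives 2.5 × 49 / 6 = 20.42 from the maintenance fund.
Player 4 keeps 17 − 13 = 4, so Player 4's payoff is 4 + 20.42 = 24.42.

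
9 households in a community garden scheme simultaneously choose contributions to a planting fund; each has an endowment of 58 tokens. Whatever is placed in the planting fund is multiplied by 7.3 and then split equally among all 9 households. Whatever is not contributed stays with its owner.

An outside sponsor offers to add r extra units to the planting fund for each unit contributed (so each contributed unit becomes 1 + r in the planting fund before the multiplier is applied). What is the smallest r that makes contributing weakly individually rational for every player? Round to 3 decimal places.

0.233

With matching at rate r, one contributed unit becomes (1 + r) in the planting fund and returns 7.3 × (1 + r) / 9 to the contributor.
Setting this equal to 1: 1 + r = 9/7.3 = 1.2329.
So the minimum matching rate is r = 1.2329 − 1 = 0.233.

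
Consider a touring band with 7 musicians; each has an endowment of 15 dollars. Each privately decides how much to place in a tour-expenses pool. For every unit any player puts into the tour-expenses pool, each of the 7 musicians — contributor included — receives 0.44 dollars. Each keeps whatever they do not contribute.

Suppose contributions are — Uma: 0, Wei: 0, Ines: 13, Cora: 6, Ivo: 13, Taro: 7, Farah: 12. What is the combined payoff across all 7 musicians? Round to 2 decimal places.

Total contributed: 0 + 0 + 13 + 6 + 13 + 7 + 12 = 51; total kept: 7 × 15 − 51 = 54.
The tour-expenses pool pays out 0.44 × 7 × 51 = 157.08 in aggregate.
Group total = 54 + 157.08 = 211.08.

211.08 dollars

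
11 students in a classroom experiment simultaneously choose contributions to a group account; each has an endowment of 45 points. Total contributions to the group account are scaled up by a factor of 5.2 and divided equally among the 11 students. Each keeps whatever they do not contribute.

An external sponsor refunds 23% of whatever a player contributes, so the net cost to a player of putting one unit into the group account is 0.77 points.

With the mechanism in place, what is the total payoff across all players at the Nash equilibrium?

The effective private return is (5.2/11) / 0.77 = 0.6139, which is still under 1, so the mechanism doesn't change anyone's dominant strategy: zero contribution.
Everyone keeps their endowment and the group total is 11 × 45 = 495.

495.00 points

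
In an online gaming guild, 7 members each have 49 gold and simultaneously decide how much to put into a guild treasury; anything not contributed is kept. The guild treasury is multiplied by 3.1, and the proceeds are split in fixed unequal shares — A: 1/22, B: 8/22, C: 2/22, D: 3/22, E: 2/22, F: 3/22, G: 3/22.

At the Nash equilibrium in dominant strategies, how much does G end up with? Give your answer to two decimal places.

69.71 gold

For player j, contributing a unit is worthwhile iff 3.1 × (j's share) ≥ 1, i.e. iff j's share is at least 0.3226.
The only share above 0.3226 is B's 8/22, contributing 49; the remaining 6 contribute 0. Total contributed: 49.
G keeps 49 and receives 3.1 × 49 × 3/22 = 20.71 from the guild treasury, for a payoff of 69.71.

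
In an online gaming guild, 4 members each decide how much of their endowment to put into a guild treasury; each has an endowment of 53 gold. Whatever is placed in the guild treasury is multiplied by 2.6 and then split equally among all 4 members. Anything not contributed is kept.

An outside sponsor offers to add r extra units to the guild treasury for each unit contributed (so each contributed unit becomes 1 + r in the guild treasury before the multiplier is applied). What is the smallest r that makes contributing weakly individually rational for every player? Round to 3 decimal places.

With matching at rate r, one contributed unit becomes (1 + r) in the guild treasury and returns 2.6 × (1 + r) / 4 to the contributor.
Setting this equal to 1: 1 + r = 4/2.6 = 1.5385.
So the minimum matching rate is r = 1.5385 − 1 = 0.538.

0.538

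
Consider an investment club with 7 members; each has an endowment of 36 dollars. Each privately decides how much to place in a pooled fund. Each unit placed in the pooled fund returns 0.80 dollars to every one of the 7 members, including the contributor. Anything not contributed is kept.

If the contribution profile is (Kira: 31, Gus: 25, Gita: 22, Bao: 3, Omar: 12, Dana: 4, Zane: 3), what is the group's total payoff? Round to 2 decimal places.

712.00 dollars

Total contributed: 31 + 25 + 22 + 3 + 12 + 4 + 3 = 100; total kept: 7 × 36 − 100 = 152.
The pooled fund pays out 0.80 × 7 × 100 = 560.00 in aggregate.
Group total = 152 + 560.00 = 712.00.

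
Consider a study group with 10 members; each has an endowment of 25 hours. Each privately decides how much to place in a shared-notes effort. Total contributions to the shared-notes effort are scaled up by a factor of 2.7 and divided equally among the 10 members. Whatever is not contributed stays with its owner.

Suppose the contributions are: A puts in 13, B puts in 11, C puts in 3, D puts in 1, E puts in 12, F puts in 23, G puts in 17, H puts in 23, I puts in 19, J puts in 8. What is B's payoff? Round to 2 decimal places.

Total contributed: 13 + 11 + 3 + 1 + 12 + 23 + 17 + 23 + 19 + 8 = 130.
Each receives 2.7 × 130 / 10 = 35.10 from the shared-notes effort.
B keeps 25 − 11 = 14, so B's payoff is 14 + 35.10 = 49.10.

49.10 hours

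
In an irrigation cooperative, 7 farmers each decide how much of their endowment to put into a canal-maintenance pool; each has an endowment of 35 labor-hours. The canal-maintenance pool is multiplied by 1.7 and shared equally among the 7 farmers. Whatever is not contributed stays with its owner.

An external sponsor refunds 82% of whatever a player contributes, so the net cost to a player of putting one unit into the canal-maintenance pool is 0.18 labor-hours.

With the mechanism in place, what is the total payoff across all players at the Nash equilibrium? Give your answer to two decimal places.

Under the mechanism each unit contributed yields (1.7/7) / 0.18 = 1.3492 back to its contributor per unit of net cost, which exceeds 1, making full contribution the dominant choice for everyone.
So the Nash equilibrium is full contribution by all 7; the group earns 7 × (35 × 0.82 + 1.7 × 35) = 617.40.

617.40 labor-hours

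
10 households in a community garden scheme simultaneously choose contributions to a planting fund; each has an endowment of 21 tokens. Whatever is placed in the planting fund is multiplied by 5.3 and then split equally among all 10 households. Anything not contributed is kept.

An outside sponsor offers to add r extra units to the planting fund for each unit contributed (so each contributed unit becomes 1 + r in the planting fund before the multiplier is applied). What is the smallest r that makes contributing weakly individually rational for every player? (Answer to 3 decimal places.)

0.887

With matching at rate r, one contributed unit becomes (1 + r) in the planting fund and returns 5.3 × (1 + r) / 10 to the contributor.
Setting this equal to 1: 1 + r = 10/5.3 = 1.8868.
So the minimum matching rate is r = 1.8868 − 1 = 0.887.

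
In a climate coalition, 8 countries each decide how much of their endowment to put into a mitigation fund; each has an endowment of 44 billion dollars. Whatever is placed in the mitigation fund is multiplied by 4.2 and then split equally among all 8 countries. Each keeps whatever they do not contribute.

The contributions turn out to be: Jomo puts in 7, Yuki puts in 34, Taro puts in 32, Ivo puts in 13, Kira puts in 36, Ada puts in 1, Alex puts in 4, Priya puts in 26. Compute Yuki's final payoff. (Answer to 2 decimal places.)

Total contributed: 7 + 34 + 32 + 13 + 36 + 1 + 4 + 26 = 153.
Each receives 4.2 × 153 / 8 = 80.33 from the mitigation fund.
Yuki keeps 44 − 34 = 10, so Yuki's payoff is 10 + 80.33 = 90.33.

90.33 billion dollars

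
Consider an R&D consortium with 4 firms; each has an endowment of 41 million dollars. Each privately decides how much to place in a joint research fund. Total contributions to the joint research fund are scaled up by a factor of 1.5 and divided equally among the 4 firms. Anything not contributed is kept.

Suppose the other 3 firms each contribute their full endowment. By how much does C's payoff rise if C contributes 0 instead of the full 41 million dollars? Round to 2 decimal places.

25.63 million dollars

Switching from a contribution of 41 to 0 lets C keep an extra 41 million dollars, but lowers the joint research fund by 41, which costs C their own share of that drop: 1.5/4 × 41 = 15.37.
Net gain = 41 − 15.37 = 25.63. The private return per contributed unit (0.3750) is below 1, so free-riding is indeed the best response regardless of what the others do.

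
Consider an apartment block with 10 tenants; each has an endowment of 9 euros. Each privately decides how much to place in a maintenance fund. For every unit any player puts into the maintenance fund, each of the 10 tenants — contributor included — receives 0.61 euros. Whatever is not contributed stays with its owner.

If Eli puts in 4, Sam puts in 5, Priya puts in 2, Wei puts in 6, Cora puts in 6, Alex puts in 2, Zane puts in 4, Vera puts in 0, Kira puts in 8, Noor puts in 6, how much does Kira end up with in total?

Total contributed: 4 + 5 + 2 + 6 + 6 + 2 + 4 + 0 + 8 + 6 = 43.
Each receives 0.61 × 43 = 26.23 from the maintenance fund.
Kira keeps 9 − 8 = 1, so Kira's payoff is 1 + 26.23 = 27.23.

27.23 euros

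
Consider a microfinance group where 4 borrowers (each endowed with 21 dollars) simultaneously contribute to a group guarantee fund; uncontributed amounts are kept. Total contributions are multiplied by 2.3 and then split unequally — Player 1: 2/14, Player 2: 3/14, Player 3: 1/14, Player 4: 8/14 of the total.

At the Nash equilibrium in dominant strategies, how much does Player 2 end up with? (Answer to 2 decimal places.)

A player with share s gets back 2.3·s per unit contributed, so full contribution is dominant for anyone with s > 1/2.3 = 0.4348 and zero contribution is dominant for anyone below.
The only share above 0.4348 is Player 4's 8/14, contributing 21; the remaining 3 contribute 0. Total contributed: 21.
Player 2 keeps 21 and receives 2.3 × 21 × 3/14 = 10.35 from the group guarantee fund, for a payoff of 31.35.

31.35 dollars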